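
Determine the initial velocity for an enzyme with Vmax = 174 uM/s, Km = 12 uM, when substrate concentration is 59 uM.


v = Vmax * [S] / (Km + [S])
v = 174 * 59 / (12 + 59)
v = 144.5915 uM/s

144.5915 uM/s


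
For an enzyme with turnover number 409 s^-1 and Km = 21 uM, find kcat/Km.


Catalytic efficiency = kcat / Km
= 409 / 21
= 19.4762 uM^-1*s^-1

19.4762 uM^-1*s^-1


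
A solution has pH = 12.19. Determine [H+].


[H+] = 10^(-pH)
[H+] = 10^(-12.19)
[H+] = 6.457e-13 M

6.457e-13 M


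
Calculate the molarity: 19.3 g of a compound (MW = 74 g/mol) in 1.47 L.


C = (mass / MW) / volume
C = (19.3 / 74) / 1.47
C = 0.1774 M

0.1774 M


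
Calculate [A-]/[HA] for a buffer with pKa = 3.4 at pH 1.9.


[A-]/[HA] = 10^(pH - pKa)
= 10^(1.9 - 3.4)
= 0.0316

0.0316


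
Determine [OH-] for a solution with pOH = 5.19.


[OH-] = 10^(-pOH)
[OH-] = 10^(-5.19)
[OH-] = 6.457e-06 M

6.457e-06 M


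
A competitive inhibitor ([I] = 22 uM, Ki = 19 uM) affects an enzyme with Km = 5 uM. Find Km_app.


Km_app = Km * (1 + [I]/Ki)
Km_app = 5 * (1 + 22/19)
Km_app = 10.7895 uM

10.7895 uM


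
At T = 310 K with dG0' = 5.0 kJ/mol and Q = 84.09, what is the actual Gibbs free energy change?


dG = dG0' + RT * ln(Q) / 1000
dG = 5.0 + 8.314 * 310 * ln(84.09) / 1000
dG = 16.4225 kJ/mol

16.4225 kJ/mol


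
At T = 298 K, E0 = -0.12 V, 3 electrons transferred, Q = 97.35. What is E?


E = E0 - (RT/nF) * ln(Q)
E = -0.12 - (8.314 * 298 / (3 * 96485)) * ln(97.35)
E = -0.1592 V

-0.1592 V


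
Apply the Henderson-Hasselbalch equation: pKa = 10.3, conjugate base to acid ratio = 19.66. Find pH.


pH = pKa + log10([A-]/[HA])
pH = 10.3 + log10(19.66)
pH = 11.5936

11.5936


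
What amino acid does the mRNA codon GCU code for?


Standard genetic code lookup.
Codon GCU -> Ala

Ala


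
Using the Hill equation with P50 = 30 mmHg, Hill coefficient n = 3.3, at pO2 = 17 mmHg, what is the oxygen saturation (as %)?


Y = pO2^n / (P50^n + pO2^n)
Y = 17^3.3 / (30^3.3 + 17^3.3)
Y = 13.3%

13.3%


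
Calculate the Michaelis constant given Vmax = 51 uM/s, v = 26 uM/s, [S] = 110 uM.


Km = [S] * (Vmax - v) / v
Km = 110 * (51 - 26) / 26
Km = 105.7692 uM

105.7692 uM


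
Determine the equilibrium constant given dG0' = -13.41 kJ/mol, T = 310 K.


Keq = exp(-dG0 * 1000 / (R * T))
Keq = exp(-(-13.41) * 1000 / (8.314 * 310))
Keq = 181.8239

181.8239


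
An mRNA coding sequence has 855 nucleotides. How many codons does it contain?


codons = nucleotides / 3
codons = 855 / 3 = 285

285


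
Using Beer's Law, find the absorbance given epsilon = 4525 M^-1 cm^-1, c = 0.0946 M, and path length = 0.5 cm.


A = epsilon * c * l
A = 4525 * 0.0946 * 0.5
A = 214.0325

214.0325


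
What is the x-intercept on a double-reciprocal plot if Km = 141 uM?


x-intercept = -1/Km
= -1/141
= -0.0071 1/uM

-0.0071 1/uM


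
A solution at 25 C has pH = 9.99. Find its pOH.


pOH = 14 - pH
pOH = 14 - 9.99
pOH = 4.01

4.01


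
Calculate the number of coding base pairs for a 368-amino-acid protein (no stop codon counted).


Each amino acid = 1 codon = 3 bp
bp = 368 * 3 = 1104 bp

1104 bp


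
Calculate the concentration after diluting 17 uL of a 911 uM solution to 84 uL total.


C2 = C1 * V1 / V2
C2 = 911 * 17 / 84
C2 = 184.369 uM

184.369 uM


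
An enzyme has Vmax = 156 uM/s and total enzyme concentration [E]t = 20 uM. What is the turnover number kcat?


kcat = Vmax / [E]t
kcat = 156 / 20
kcat = 7.8 s^-1

7.8 s^-1


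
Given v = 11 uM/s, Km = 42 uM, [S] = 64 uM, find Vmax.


Vmax = v * (Km + [S]) / [S]
Vmax = 11 * (42 + 64) / 64
Vmax = 18.2188 uM/s

18.2188 uM/s


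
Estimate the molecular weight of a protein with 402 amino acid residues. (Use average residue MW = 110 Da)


MW = n_residues * 110 Da
MW = 402 * 110
MW = 44220 Da

44220 Da


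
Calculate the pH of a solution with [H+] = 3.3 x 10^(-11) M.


pH = -log10([H+])
pH = -log10(3.3 x 10^(-11))
pH = 10.4815

10.4815


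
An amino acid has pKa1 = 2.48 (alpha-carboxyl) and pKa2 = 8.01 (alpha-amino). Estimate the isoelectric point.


pI = (pKa1 + pKa2) / 2
pI = (2.48 + 8.01) / 2
pI = 5.245

5.245


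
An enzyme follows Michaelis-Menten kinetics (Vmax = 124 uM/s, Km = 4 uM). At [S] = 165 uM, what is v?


v = Vmax * [S] / (Km + [S])
v = 124 * 165 / (4 + 165)
v = 121.0651 uM/s

121.0651 uM/s


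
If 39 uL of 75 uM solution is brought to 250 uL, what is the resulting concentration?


C2 = C1 * V1 / V2
C2 = 75 * 39 / 250
C2 = 11.7 uM

11.7 uM


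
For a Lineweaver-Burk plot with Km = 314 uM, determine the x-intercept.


x-intercept = -1/Km
= -1/314
= -0.0032 1/uM

-0.0032 1/uM


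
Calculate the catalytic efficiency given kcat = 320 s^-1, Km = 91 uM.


Catalytic efficiency = kcat / Km
= 320 / 91
= 3.5165 uM^-1*s^-1

3.5165 uM^-1*s^-1


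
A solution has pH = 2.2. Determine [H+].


[H+] = 10^(-pH)
[H+] = 10^(-2.2)
[H+] = 0.0063 M

0.0063 M


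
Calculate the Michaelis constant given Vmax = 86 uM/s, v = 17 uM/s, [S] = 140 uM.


Km = [S] * (Vmax - v) / v
Km = 140 * (86 - 17) / 17
Km = 568.2353 uM

568.2353 uM


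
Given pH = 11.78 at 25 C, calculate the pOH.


pOH = 14 - pH
pOH = 14 - 11.78
pOH = 2.22

2.22


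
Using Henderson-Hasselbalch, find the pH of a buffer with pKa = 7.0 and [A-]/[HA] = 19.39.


pH = pKa + log10([A-]/[HA])
pH = 7.0 + log10(19.39)
pH = 8.2876

8.2876


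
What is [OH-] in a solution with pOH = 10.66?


[OH-] = 10^(-pOH)
[OH-] = 10^(-10.66)
[OH-] = 2.188e-11 M

2.188e-11 M


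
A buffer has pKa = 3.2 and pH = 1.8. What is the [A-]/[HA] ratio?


[A-]/[HA] = 10^(pH - pKa)
= 10^(1.8 - 3.2)
= 0.0398

0.0398


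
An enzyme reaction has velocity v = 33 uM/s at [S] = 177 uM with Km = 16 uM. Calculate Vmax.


Vmax = v * (Km + [S]) / [S]
Vmax = 33 * (16 + 177) / 177
Vmax = 35.9831 uM/s

35.9831 uM/s


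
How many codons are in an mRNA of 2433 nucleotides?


codons = nucleotides / 3
codons = 2433 / 3 = 811

811


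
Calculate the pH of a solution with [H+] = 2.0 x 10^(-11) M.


pH = -log10([H+])
pH = -log10(2.0 x 10^(-11))
pH = 10.699

10.699


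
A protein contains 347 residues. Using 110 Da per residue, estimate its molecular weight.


MW = n_residues * 110 Da
MW = 347 * 110
MW = 38170 Da

38170 Da


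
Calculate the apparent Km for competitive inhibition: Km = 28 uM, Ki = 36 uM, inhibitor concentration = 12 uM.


Km_app = Km * (1 + [I]/Ki)
Km_app = 28 * (1 + 12/36)
Km_app = 37.3333 uM

37.3333 uM


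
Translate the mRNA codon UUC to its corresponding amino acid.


Standard genetic code lookup.
Codon UUC -> Phe

Phe


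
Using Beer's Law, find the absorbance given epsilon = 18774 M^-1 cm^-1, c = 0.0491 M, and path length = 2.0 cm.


A = epsilon * c * l
A = 18774 * 0.0491 * 2.0
A = 1843.6068

1843.6068


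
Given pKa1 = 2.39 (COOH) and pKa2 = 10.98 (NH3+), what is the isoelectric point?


pI = (pKa1 + pKa2) / 2
pI = (2.39 + 10.98) / 2
pI = 6.685

6.685


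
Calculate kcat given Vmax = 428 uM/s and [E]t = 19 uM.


kcat = Vmax / [E]t
kcat = 428 / 19
kcat = 22.5263 s^-1

22.5263 s^-1


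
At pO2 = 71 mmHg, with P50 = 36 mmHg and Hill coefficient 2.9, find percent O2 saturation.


Y = pO2^n / (P50^n + pO2^n)
Y = 71^2.9 / (36^2.9 + 71^2.9)
Y = 87.76%

87.76%


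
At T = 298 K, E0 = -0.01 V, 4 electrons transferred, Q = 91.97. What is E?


E = E0 - (RT/nF) * ln(Q)
E = -0.01 - (8.314 * 298 / (4 * 96485)) * ln(91.97)
E = -0.039 V

-0.039 V


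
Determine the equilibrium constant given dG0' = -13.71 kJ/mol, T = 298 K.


Keq = exp(-dG0 * 1000 / (R * T))
Keq = exp(-(-13.71) * 1000 / (8.314 * 298))
Keq = 253.0643

253.0643


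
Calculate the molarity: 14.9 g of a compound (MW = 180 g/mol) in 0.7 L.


C = (mass / MW) / volume
C = (14.9 / 180) / 0.7
C = 0.1183 M

0.1183 M


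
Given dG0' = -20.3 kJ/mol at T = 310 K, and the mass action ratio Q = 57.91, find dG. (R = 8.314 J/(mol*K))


dG = dG0' + RT * ln(Q) / 1000
dG = -20.3 + 8.314 * 310 * ln(57.91) / 1000
dG = -9.8389 kJ/mol

-9.8389 kJ/mol


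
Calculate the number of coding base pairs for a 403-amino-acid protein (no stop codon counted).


Each amino acid = 1 codon = 3 bp
bp = 403 * 3 = 1209 bp

1209 bp


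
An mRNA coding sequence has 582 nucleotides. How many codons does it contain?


codons = nucleotides / 3
codons = 582 / 3 = 194

194


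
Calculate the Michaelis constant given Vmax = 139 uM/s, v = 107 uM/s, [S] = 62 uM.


Km = [S] * (Vmax - v) / v
Km = 62 * (139 - 107) / 107
Km = 18.5421 uM

18.5421 uM


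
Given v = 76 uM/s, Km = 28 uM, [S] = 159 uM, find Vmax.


Vmax = v * (Km + [S]) / [S]
Vmax = 76 * (28 + 159) / 159
Vmax = 89.3836 uM/s

89.3836 uM/s


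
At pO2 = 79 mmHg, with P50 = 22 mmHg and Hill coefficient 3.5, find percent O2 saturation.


Y = pO2^n / (P50^n + pO2^n)
Y = 79^3.5 / (22^3.5 + 79^3.5)
Y = 98.87%

98.87%


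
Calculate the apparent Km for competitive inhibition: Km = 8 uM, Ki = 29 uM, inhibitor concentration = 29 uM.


Km_app = Km * (1 + [I]/Ki)
Km_app = 8 * (1 + 29/29)
Km_app = 16.0 uM

16.0 uM


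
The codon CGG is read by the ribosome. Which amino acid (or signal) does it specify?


Standard genetic code lookup.
Codon CGG -> Arg

Arg


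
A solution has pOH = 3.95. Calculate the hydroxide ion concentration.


[OH-] = 10^(-pOH)
[OH-] = 10^(-3.95)
[OH-] = 1.122e-04 M

1.122e-04 M


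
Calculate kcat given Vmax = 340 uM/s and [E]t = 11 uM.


kcat = Vmax / [E]t
kcat = 340 / 11
kcat = 30.9091 s^-1

30.9091 s^-1


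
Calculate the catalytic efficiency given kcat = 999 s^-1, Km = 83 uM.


Catalytic efficiency = kcat / Km
= 999 / 83
= 12.0361 uM^-1*s^-1

12.0361 uM^-1*s^-1


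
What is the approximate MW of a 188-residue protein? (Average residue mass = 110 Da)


MW = n_residues * 110 Da
MW = 188 * 110
MW = 20680 Da

20680 Da


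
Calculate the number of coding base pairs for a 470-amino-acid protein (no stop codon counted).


Each amino acid = 1 codon = 3 bp
bp = 470 * 3 = 1410 bp

1410 bp


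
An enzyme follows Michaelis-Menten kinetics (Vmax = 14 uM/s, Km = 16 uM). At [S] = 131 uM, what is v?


v = Vmax * [S] / (Km + [S])
v = 14 * 131 / (16 + 131)
v = 12.4762 uM/s

12.4762 uM/s


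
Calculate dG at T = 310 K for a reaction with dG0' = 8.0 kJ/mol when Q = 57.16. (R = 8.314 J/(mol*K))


dG = dG0' + RT * ln(Q) / 1000
dG = 8.0 + 8.314 * 310 * ln(57.16) / 1000
dG = 18.4275 kJ/mol

18.4275 kJ/mol


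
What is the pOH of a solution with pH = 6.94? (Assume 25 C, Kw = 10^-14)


pOH = 14 - pH
pOH = 14 - 6.94
pOH = 7.06

7.06


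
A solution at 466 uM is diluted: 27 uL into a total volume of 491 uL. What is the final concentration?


C2 = C1 * V1 / V2
C2 = 466 * 27 / 491
C2 = 25.6253 uM

25.6253 uM


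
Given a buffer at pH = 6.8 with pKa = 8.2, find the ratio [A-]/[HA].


[A-]/[HA] = 10^(pH - pKa)
= 10^(6.8 - 8.2)
= 0.0398

0.0398


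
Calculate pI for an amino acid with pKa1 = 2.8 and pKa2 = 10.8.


pI = (pKa1 + pKa2) / 2
pI = (2.8 + 10.8) / 2
pI = 6.8

6.8


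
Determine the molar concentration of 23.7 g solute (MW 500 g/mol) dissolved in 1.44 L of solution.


C = (mass / MW) / volume
C = (23.7 / 500) / 1.44
C = 0.0329 M

0.0329 M


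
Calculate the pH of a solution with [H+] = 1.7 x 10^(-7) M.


pH = -log10([H+])
pH = -log10(1.7 x 10^(-7))
pH = 6.7696

6.7696


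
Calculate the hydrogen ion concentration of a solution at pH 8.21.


[H+] = 10^(-pH)
[H+] = 10^(-8.21)
[H+] = 6.166e-09 M

6.166e-09 M


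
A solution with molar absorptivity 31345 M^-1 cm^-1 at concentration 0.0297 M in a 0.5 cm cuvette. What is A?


A = epsilon * c * l
A = 31345 * 0.0297 * 0.5
A = 465.4733

465.4733


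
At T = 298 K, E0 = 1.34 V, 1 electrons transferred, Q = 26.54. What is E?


E = E0 - (RT/nF) * ln(Q)
E = 1.34 - (8.314 * 298 / (1 * 96485)) * ln(26.54)
E = 1.2558 V

1.2558 V


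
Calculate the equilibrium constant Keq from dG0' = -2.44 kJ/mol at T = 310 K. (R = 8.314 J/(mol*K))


Keq = exp(-dG0 * 1000 / (R * T))
Keq = exp(-(-2.44) * 1000 / (8.314 * 310))
Keq = 2.5772

2.5772


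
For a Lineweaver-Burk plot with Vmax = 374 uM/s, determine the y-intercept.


y-intercept = 1/Vmax
= 1/374
= 0.0027 s/uM

0.0027 s/uM


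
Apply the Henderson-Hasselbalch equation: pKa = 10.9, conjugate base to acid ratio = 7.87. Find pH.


pH = pKa + log10([A-]/[HA])
pH = 10.9 + log10(7.87)
pH = 11.796

11.796


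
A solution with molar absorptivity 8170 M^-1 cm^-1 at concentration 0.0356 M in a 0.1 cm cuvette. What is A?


A = epsilon * c * l
A = 8170 * 0.0356 * 0.1
A = 29.0852

29.0852


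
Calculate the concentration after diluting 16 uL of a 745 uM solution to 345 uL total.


C2 = C1 * V1 / V2
C2 = 745 * 16 / 345
C2 = 34.5507 uM

34.5507 uM


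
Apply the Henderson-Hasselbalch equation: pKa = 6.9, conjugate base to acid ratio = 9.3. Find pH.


pH = pKa + log10([A-]/[HA])
pH = 6.9 + log10(9.3)
pH = 7.8685

7.8685


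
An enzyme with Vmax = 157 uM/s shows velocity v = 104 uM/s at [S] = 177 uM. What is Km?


Km = [S] * (Vmax - v) / v
Km = 177 * (157 - 104) / 104
Km = 90.2019 uM

90.2019 uM


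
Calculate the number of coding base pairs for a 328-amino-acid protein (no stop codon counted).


Each amino acid = 1 codon = 3 bp
bp = 328 * 3 = 984 bp

984 bp


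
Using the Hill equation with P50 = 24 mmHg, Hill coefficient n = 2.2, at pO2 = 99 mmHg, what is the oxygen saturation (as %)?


Y = pO2^n / (P50^n + pO2^n)
Y = 99^2.2 / (24^2.2 + 99^2.2)
Y = 95.76%

95.76%


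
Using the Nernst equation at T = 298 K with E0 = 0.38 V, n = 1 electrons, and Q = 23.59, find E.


E = E0 - (RT/nF) * ln(Q)
E = 0.38 - (8.314 * 298 / (1 * 96485)) * ln(23.59)
E = 0.2988 V

0.2988 V


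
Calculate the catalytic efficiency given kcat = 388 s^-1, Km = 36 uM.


Catalytic efficiency = kcat / Km
= 388 / 36
= 10.7778 uM^-1*s^-1

10.7778 uM^-1*s^-1


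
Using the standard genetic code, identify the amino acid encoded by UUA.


Standard genetic code lookup.
Codon UUA -> Leu

Leu


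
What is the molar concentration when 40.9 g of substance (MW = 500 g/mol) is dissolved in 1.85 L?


C = (mass / MW) / volume
C = (40.9 / 500) / 1.85
C = 0.0442 M

0.0442 M


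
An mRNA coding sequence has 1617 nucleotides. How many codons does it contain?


codons = nucleotides / 3
codons = 1617 / 3 = 539

539


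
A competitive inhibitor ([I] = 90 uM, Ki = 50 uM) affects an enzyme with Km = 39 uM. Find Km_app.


Km_app = Km * (1 + [I]/Ki)
Km_app = 39 * (1 + 90/50)
Km_app = 109.2 uM

109.2 uM


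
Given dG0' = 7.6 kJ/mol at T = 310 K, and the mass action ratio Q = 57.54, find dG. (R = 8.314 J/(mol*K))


dG = dG0' + RT * ln(Q) / 1000
dG = 7.6 + 8.314 * 310 * ln(57.54) / 1000
dG = 18.0446 kJ/mol

18.0446 kJ/mol


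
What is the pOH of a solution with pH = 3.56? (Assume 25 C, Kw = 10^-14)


pOH = 14 - pH
pOH = 14 - 3.56
pOH = 10.44

10.44


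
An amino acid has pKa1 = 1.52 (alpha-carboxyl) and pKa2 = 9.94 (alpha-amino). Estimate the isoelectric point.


pI = (pKa1 + pKa2) / 2
pI = (1.52 + 9.94) / 2
pI = 5.73

5.73


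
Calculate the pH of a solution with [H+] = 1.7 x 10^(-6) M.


pH = -log10([H+])
pH = -log10(1.7 x 10^(-6))
pH = 5.7696

5.7696


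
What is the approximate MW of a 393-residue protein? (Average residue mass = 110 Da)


MW = n_residues * 110 Da
MW = 393 * 110
MW = 43230 Da

43230 Da


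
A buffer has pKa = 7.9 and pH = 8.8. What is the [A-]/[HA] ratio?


[A-]/[HA] = 10^(pH - pKa)
= 10^(8.8 - 7.9)
= 7.9433

7.9433


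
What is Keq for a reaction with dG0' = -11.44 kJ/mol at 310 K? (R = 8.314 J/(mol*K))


Keq = exp(-dG0 * 1000 / (R * T))
Keq = exp(-(-11.44) * 1000 / (8.314 * 310))
Keq = 84.6635

84.6635


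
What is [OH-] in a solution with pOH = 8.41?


[OH-] = 10^(-pOH)
[OH-] = 10^(-8.41)
[OH-] = 3.890e-09 M

3.890e-09 M


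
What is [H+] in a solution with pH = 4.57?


[H+] = 10^(-pH)
[H+] = 10^(-4.57)
[H+] = 2.692e-05 M

2.692e-05 M


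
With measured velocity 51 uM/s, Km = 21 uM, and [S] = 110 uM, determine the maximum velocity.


Vmax = v * (Km + [S]) / [S]
Vmax = 51 * (21 + 110) / 110
Vmax = 60.7364 uM/s

60.7364 uM/s


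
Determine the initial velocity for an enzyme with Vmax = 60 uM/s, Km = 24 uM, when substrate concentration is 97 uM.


v = Vmax * [S] / (Km + [S])
v = 60 * 97 / (24 + 97)
v = 48.0992 uM/s

48.0992 uM/s


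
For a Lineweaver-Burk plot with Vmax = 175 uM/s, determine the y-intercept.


y-intercept = 1/Vmax
= 1/175
= 0.0057 s/uM

0.0057 s/uM


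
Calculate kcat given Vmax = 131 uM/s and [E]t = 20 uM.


kcat = Vmax / [E]t
kcat = 131 / 20
kcat = 6.55 s^-1

6.55 s^-1


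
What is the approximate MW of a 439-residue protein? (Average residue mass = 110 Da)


MW = n_residues * 110 Da
MW = 439 * 110
MW = 48290 Da

48290 Da


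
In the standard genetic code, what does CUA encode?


Standard genetic code lookup.
Codon CUA -> Leu

Leu


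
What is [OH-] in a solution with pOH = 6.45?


[OH-] = 10^(-pOH)
[OH-] = 10^(-6.45)
[OH-] = 3.548e-07 M

3.548e-07 M


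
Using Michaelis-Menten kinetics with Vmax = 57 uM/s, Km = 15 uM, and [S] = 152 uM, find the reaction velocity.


v = Vmax * [S] / (Km + [S])
v = 57 * 152 / (15 + 152)
v = 51.8802 uM/s

51.8802 uM/s


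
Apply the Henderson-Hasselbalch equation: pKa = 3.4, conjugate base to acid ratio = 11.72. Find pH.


pH = pKa + log10([A-]/[HA])
pH = 3.4 + log10(11.72)
pH = 4.4689

4.4689


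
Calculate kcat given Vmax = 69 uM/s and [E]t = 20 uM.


kcat = Vmax / [E]t
kcat = 69 / 20
kcat = 3.45 s^-1

3.45 s^-1


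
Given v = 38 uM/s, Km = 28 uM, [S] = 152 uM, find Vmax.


Vmax = v * (Km + [S]) / [S]
Vmax = 38 * (28 + 152) / 152
Vmax = 45.0 uM/s

45.0 uM/s


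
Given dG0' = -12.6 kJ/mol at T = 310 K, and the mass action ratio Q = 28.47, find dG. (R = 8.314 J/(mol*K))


dG = dG0' + RT * ln(Q) / 1000
dG = -12.6 + 8.314 * 310 * ln(28.47) / 1000
dG = -3.9689 kJ/mol

-3.9689 kJ/mol


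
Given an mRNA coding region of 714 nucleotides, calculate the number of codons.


codons = nucleotides / 3
codons = 714 / 3 = 238

238


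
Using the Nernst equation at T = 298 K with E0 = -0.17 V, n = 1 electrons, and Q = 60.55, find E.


E = E0 - (RT/nF) * ln(Q)
E = -0.17 - (8.314 * 298 / (1 * 96485)) * ln(60.55)
E = -0.2754 V

-0.2754 V


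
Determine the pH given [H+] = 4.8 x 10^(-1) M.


pH = -log10([H+])
pH = -log10(4.8 x 10^(-1))
pH = 0.3188

0.3188


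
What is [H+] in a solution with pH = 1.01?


[H+] = 10^(-pH)
[H+] = 10^(-1.01)
[H+] = 0.0977 M

0.0977 M


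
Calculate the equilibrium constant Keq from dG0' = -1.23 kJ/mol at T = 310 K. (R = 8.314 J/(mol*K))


Keq = exp(-dG0 * 1000 / (R * T))
Keq = exp(-(-1.23) * 1000 / (8.314 * 310))
Keq = 1.6116

1.6116


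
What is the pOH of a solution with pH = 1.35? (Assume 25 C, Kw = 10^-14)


pOH = 14 - pH
pOH = 14 - 1.35
pOH = 12.65

12.65


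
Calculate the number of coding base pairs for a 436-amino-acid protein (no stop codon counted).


Each amino acid = 1 codon = 3 bp
bp = 436 * 3 = 1308 bp

1308 bp


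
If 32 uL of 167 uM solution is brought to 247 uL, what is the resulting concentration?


C2 = C1 * V1 / V2
C2 = 167 * 32 / 247
C2 = 21.6356 uM

21.6356 uM


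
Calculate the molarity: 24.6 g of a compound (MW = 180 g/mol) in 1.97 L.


C = (mass / MW) / volume
C = (24.6 / 180) / 1.97
C = 0.0694 M

0.0694 M


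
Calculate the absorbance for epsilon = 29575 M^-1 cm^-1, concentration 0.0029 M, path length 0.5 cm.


A = epsilon * c * l
A = 29575 * 0.0029 * 0.5
A = 42.8837

42.8837


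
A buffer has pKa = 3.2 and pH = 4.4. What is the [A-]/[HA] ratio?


[A-]/[HA] = 10^(pH - pKa)
= 10^(4.4 - 3.2)
= 15.8489

15.8489


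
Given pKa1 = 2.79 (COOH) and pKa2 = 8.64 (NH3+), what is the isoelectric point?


pI = (pKa1 + pKa2) / 2
pI = (2.79 + 8.64) / 2
pI = 5.715

5.715


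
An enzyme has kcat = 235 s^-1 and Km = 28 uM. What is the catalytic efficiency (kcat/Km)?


Catalytic efficiency = kcat / Km
= 235 / 28
= 8.3929 uM^-1*s^-1

8.3929 uM^-1*s^-1


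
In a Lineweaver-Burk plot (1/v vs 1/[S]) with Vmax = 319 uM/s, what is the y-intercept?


y-intercept = 1/Vmax
= 1/319
= 0.0031 s/uM

0.0031 s/uM


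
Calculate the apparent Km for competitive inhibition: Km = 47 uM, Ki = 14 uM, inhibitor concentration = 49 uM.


Km_app = Km * (1 + [I]/Ki)
Km_app = 47 * (1 + 49/14)
Km_app = 211.5 uM

211.5 uM


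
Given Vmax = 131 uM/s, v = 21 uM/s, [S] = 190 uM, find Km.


Km = [S] * (Vmax - v) / v
Km = 190 * (131 - 21) / 21
Km = 995.2381 uM

995.2381 uM


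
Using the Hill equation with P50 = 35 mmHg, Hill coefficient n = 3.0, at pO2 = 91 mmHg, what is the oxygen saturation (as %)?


Y = pO2^n / (P50^n + pO2^n)
Y = 91^3.0 / (35^3.0 + 91^3.0)
Y = 94.62%

94.62%


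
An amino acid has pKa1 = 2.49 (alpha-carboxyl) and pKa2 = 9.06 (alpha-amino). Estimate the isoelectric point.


pI = (pKa1 + pKa2) / 2
pI = (2.49 + 9.06) / 2
pI = 5.775

5.775


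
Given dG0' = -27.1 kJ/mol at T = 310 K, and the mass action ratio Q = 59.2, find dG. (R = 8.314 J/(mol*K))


dG = dG0' + RT * ln(Q) / 1000
dG = -27.1 + 8.314 * 310 * ln(59.2) / 1000
dG = -16.5821 kJ/mol

-16.5821 kJ/mol


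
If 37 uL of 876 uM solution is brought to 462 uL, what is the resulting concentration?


C2 = C1 * V1 / V2
C2 = 876 * 37 / 462
C2 = 70.1558 uM

70.1558 uM


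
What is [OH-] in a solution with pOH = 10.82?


[OH-] = 10^(-pOH)
[OH-] = 10^(-10.82)
[OH-] = 1.514e-11 M

1.514e-11 M


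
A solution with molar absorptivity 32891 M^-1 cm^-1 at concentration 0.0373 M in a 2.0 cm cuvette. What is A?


A = epsilon * c * l
A = 32891 * 0.0373 * 2.0
A = 2453.6686

2453.6686


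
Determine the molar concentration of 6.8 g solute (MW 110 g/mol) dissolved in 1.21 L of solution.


C = (mass / MW) / volume
C = (6.8 / 110) / 1.21
C = 0.0511 M

0.0511 M


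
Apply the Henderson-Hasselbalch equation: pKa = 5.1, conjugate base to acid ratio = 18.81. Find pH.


pH = pKa + log10([A-]/[HA])
pH = 5.1 + log10(18.81)
pH = 6.3744

6.3744


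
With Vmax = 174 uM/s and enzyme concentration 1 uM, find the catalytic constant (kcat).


kcat = Vmax / [E]t
kcat = 174 / 1
kcat = 174.0 s^-1

174.0 s^-1


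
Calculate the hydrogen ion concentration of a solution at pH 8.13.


[H+] = 10^(-pH)
[H+] = 10^(-8.13)
[H+] = 7.413e-09 M

7.413e-09 M


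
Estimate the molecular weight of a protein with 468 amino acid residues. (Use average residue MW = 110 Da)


MW = n_residues * 110 Da
MW = 468 * 110
MW = 51480 Da

51480 Da


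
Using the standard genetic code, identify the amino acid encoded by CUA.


Standard genetic code lookup.
Codon CUA -> Leu

Leu


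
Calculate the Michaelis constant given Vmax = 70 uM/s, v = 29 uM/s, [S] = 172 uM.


Km = [S] * (Vmax - v) / v
Km = 172 * (70 - 29) / 29
Km = 243.1724 uM

243.1724 uM


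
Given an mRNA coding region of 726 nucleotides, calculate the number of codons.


codons = nucleotides / 3
codons = 726 / 3 = 242

242


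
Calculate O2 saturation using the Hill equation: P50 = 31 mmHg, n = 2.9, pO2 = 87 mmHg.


Y = pO2^n / (P50^n + pO2^n)
Y = 87^2.9 / (31^2.9 + 87^2.9)
Y = 95.22%

95.22%


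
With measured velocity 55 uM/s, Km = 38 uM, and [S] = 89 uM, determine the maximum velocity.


Vmax = v * (Km + [S]) / [S]
Vmax = 55 * (38 + 89) / 89
Vmax = 78.4831 uM/s

78.4831 uM/s


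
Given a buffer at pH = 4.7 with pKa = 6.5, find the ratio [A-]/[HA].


[A-]/[HA] = 10^(pH - pKa)
= 10^(4.7 - 6.5)
= 0.0158

0.0158


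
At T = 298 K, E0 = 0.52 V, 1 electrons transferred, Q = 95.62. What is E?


E = E0 - (RT/nF) * ln(Q)
E = 0.52 - (8.314 * 298 / (1 * 96485)) * ln(95.62)
E = 0.4029 V

0.4029 V


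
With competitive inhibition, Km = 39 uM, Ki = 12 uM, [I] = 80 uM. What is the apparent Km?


Km_app = Km * (1 + [I]/Ki)
Km_app = 39 * (1 + 80/12)
Km_app = 299.0 uM

299.0 uM


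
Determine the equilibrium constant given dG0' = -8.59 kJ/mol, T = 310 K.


Keq = exp(-dG0 * 1000 / (R * T))
Keq = exp(-(-8.59) * 1000 / (8.314 * 310))
Keq = 28.0193

28.0193


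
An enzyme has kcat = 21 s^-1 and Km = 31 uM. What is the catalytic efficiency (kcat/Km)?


Catalytic efficiency = kcat / Km
= 21 / 31
= 0.6774 uM^-1*s^-1

0.6774 uM^-1*s^-1


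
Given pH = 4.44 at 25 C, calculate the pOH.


pOH = 14 - pH
pOH = 14 - 4.44
pOH = 9.56

9.56


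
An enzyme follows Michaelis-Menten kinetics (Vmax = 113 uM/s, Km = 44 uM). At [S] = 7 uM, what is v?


v = Vmax * [S] / (Km + [S])
v = 113 * 7 / (44 + 7)
v = 15.5098 uM/s

15.5098 uM/s


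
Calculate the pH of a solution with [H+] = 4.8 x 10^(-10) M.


pH = -log10([H+])
pH = -log10(4.8 x 10^(-10))
pH = 9.3188

9.3188


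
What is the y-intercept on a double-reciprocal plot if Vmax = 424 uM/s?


y-intercept = 1/Vmax
= 1/424
= 0.0024 s/uM

0.0024 s/uM


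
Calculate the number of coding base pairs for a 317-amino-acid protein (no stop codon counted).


Each amino acid = 1 codon = 3 bp
bp = 317 * 3 = 951 bp

951 bp


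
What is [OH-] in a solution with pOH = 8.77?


[OH-] = 10^(-pOH)
[OH-] = 10^(-8.77)
[OH-] = 1.698e-09 M

1.698e-09 M


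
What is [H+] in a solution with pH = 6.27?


[H+] = 10^(-pH)
[H+] = 10^(-6.27)
[H+] = 5.370e-07 M

5.370e-07 M


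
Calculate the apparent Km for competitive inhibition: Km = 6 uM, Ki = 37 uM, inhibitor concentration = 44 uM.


Km_app = Km * (1 + [I]/Ki)
Km_app = 6 * (1 + 44/37)
Km_app = 13.1351 uM

13.1351 uM


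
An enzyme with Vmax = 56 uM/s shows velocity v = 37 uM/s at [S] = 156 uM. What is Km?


Km = [S] * (Vmax - v) / v
Km = 156 * (56 - 37) / 37
Km = 80.1081 uM

80.1081 uM


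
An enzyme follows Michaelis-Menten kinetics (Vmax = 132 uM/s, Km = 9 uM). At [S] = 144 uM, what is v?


v = Vmax * [S] / (Km + [S])
v = 132 * 144 / (9 + 144)
v = 124.2353 uM/s

124.2353 uM/s


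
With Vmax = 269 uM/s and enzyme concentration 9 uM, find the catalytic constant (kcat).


kcat = Vmax / [E]t
kcat = 269 / 9
kcat = 29.8889 s^-1

29.8889 s^-1


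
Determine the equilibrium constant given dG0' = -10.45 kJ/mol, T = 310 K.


Keq = exp(-dG0 * 1000 / (R * T))
Keq = exp(-(-10.45) * 1000 / (8.314 * 310))
Keq = 57.6602

57.6602


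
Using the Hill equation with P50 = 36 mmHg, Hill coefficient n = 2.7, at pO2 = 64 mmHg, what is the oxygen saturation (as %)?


Y = pO2^n / (P50^n + pO2^n)
Y = 64^2.7 / (36^2.7 + 64^2.7)
Y = 82.54%

82.54%


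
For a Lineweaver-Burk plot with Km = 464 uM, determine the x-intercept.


x-intercept = -1/Km
= -1/464
= -0.0022 1/uM

-0.0022 1/uM


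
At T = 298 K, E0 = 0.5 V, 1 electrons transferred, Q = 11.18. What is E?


E = E0 - (RT/nF) * ln(Q)
E = 0.5 - (8.314 * 298 / (1 * 96485)) * ln(11.18)
E = 0.438 V

0.438 V


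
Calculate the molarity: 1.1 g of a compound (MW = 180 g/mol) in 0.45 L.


C = (mass / MW) / volume
C = (1.1 / 180) / 0.45
C = 0.0136 M

0.0136 M


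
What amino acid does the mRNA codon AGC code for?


Standard genetic code lookup.
Codon AGC -> Ser

Ser


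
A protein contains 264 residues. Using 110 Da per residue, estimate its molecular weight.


MW = n_residues * 110 Da
MW = 264 * 110
MW = 29040 Da

29040 Da


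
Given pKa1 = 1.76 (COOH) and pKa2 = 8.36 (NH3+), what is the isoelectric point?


pI = (pKa1 + pKa2) / 2
pI = (1.76 + 8.36) / 2
pI = 5.06

5.06


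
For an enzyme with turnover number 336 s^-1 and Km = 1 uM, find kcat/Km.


Catalytic efficiency = kcat / Km
= 336 / 1
= 336.0 uM^-1*s^-1

336.0 uM^-1*s^-1


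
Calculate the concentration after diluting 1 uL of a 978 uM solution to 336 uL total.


C2 = C1 * V1 / V2
C2 = 978 * 1 / 336
C2 = 2.9107 uM

2.9107 uM


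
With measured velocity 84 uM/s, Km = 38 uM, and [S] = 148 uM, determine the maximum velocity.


Vmax = v * (Km + [S]) / [S]
Vmax = 84 * (38 + 148) / 148
Vmax = 105.5676 uM/s

105.5676 uM/s


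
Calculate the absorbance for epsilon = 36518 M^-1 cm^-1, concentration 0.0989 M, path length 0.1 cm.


A = epsilon * c * l
A = 36518 * 0.0989 * 0.1
A = 361.163

361.163


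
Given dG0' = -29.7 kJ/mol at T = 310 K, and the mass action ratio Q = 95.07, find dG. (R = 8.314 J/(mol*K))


dG = dG0' + RT * ln(Q) / 1000
dG = -29.7 + 8.314 * 310 * ln(95.07) / 1000
dG = -17.9612 kJ/mol

-17.9612 kJ/mol


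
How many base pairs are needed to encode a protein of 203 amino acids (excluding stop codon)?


Each amino acid = 1 codon = 3 bp
bp = 203 * 3 = 609 bp

609 bp


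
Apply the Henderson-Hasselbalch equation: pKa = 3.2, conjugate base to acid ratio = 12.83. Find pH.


pH = pKa + log10([A-]/[HA])
pH = 3.2 + log10(12.83)
pH = 4.3082

4.3082


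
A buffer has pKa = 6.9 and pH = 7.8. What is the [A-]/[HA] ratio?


[A-]/[HA] = 10^(pH - pKa)
= 10^(7.8 - 6.9)
= 7.9433

7.9433


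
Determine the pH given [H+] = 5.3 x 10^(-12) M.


pH = -log10([H+])
pH = -log10(5.3 x 10^(-12))
pH = 11.2757

11.2757


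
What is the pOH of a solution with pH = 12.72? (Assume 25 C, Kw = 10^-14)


pOH = 14 - pH
pOH = 14 - 12.72
pOH = 1.28

1.28


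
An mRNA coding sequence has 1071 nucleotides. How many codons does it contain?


codons = nucleotides / 3
codons = 1071 / 3 = 357

357


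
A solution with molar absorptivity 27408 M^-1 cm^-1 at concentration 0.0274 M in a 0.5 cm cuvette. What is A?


A = epsilon * c * l
A = 27408 * 0.0274 * 0.5
A = 375.4896

375.4896


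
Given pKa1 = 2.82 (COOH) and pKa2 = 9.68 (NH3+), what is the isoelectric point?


pI = (pKa1 + pKa2) / 2
pI = (2.82 + 9.68) / 2
pI = 6.25

6.25


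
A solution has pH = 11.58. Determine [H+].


[H+] = 10^(-pH)
[H+] = 10^(-11.58)
[H+] = 2.630e-12 M

2.630e-12 M


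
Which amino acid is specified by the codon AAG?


Standard genetic code lookup.
Codon AAG -> Lys

Lys


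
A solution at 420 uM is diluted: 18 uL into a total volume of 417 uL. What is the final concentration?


C2 = C1 * V1 / V2
C2 = 420 * 18 / 417
C2 = 18.1295 uM

18.1295 uM


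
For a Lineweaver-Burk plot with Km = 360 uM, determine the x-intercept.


x-intercept = -1/Km
= -1/360
= -0.0028 1/uM

-0.0028 1/uM


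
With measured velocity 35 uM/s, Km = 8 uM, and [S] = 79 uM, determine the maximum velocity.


Vmax = v * (Km + [S]) / [S]
Vmax = 35 * (8 + 79) / 79
Vmax = 38.5443 uM/s

38.5443 uM/s


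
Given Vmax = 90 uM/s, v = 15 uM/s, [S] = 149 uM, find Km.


Km = [S] * (Vmax - v) / v
Km = 149 * (90 - 15) / 15
Km = 745.0 uM

745.0 uM


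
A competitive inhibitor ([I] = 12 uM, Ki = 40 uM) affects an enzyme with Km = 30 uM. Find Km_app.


Km_app = Km * (1 + [I]/Ki)
Km_app = 30 * (1 + 12/40)
Km_app = 39.0 uM

39.0 uM


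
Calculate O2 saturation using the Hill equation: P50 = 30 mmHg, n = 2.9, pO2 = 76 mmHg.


Y = pO2^n / (P50^n + pO2^n)
Y = 76^2.9 / (30^2.9 + 76^2.9)
Y = 93.68%

93.68%


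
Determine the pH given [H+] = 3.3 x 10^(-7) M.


pH = -log10([H+])
pH = -log10(3.3 x 10^(-7))
pH = 6.4815

6.4815


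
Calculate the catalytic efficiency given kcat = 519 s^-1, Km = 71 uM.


Catalytic efficiency = kcat / Km
= 519 / 71
= 7.3099 uM^-1*s^-1

7.3099 uM^-1*s^-1


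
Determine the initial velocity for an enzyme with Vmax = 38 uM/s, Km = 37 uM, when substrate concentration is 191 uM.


v = Vmax * [S] / (Km + [S])
v = 38 * 191 / (37 + 191)
v = 31.8333 uM/s

31.8333 uM/s


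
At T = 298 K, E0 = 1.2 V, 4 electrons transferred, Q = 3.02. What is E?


E = E0 - (RT/nF) * ln(Q)
E = 1.2 - (8.314 * 298 / (4 * 96485)) * ln(3.02)
E = 1.1929 V

1.1929 V


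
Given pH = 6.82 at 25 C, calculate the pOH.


pOH = 14 - pH
pOH = 14 - 6.82
pOH = 7.18

7.18


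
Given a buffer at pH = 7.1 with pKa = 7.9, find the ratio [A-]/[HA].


[A-]/[HA] = 10^(pH - pKa)
= 10^(7.1 - 7.9)
= 0.1585

0.1585


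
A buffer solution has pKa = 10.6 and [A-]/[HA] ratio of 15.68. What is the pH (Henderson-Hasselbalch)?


pH = pKa + log10([A-]/[HA])
pH = 10.6 + log10(15.68)
pH = 11.7953

11.7953


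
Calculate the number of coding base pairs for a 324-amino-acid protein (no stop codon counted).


Each amino acid = 1 codon = 3 bp
bp = 324 * 3 = 972 bp

972 bp


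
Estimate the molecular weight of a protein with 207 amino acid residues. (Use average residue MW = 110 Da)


MW = n_residues * 110 Da
MW = 207 * 110
MW = 22770 Da

22770 Da


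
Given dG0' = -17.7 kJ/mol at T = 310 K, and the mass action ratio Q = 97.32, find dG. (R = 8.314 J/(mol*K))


dG = dG0' + RT * ln(Q) / 1000
dG = -17.7 + 8.314 * 310 * ln(97.32) / 1000
dG = -5.9009 kJ/mol

-5.9009 kJ/mol


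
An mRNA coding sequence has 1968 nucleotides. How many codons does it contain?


codons = nucleotides / 3
codons = 1968 / 3 = 656

656


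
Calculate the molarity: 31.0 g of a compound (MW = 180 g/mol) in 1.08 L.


C = (mass / MW) / volume
C = (31.0 / 180) / 1.08
C = 0.1595 M

0.1595 M


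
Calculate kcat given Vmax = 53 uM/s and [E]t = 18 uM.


kcat = Vmax / [E]t
kcat = 53 / 18
kcat = 2.9444 s^-1

2.9444 s^-1


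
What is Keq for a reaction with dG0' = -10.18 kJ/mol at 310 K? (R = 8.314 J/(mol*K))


Keq = exp(-dG0 * 1000 / (R * T))
Keq = exp(-(-10.18) * 1000 / (8.314 * 310))
Keq = 51.9254

51.9254


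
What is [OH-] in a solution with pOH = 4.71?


[OH-] = 10^(-pOH)
[OH-] = 10^(-4.71)
[OH-] = 1.950e-05 M

1.950e-05 M


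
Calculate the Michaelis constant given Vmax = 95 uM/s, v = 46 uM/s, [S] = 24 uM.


Km = [S] * (Vmax - v) / v
Km = 24 * (95 - 46) / 46
Km = 25.5652 uM

25.5652 uM


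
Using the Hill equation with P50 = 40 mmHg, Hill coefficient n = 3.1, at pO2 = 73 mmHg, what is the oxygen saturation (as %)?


Y = pO2^n / (P50^n + pO2^n)
Y = 73^3.1 / (40^3.1 + 73^3.1)
Y = 86.59%

86.59%


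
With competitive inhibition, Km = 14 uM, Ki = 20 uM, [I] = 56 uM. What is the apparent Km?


Km_app = Km * (1 + [I]/Ki)
Km_app = 14 * (1 + 56/20)
Km_app = 53.2 uM

53.2 uM


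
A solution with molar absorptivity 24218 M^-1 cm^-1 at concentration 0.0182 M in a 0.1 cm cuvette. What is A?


A = epsilon * c * l
A = 24218 * 0.0182 * 0.1
A = 44.0768

44.0768


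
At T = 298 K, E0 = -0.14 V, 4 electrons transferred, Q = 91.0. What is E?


E = E0 - (RT/nF) * ln(Q)
E = -0.14 - (8.314 * 298 / (4 * 96485)) * ln(91.0)
E = -0.169 V

-0.169 V


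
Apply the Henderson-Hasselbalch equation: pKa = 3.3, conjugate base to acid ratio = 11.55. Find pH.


pH = pKa + log10([A-]/[HA])
pH = 3.3 + log10(11.55)
pH = 4.3626

4.3626


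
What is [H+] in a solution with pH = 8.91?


[H+] = 10^(-pH)
[H+] = 10^(-8.91)
[H+] = 1.230e-09 M

1.230e-09 M


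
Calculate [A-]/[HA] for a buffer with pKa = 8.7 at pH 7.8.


[A-]/[HA] = 10^(pH - pKa)
= 10^(7.8 - 8.7)
= 0.1259

0.1259


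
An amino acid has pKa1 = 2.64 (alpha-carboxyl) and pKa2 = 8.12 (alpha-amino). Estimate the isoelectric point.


pI = (pKa1 + pKa2) / 2
pI = (2.64 + 8.12) / 2
pI = 5.38

5.38


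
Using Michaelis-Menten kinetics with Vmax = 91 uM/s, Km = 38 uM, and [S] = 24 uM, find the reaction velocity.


v = Vmax * [S] / (Km + [S])
v = 91 * 24 / (38 + 24)
v = 35.2258 uM/s

35.2258 uM/s


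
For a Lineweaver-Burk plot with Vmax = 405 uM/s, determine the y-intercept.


y-intercept = 1/Vmax
= 1/405
= 0.0025 s/uM

0.0025 s/uM


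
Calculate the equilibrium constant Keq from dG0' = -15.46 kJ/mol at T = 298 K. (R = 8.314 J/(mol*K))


Keq = exp(-dG0 * 1000 / (R * T))
Keq = exp(-(-15.46) * 1000 / (8.314 * 298))
Keq = 512.8483

512.8483


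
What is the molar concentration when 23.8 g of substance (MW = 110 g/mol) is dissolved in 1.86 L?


C = (mass / MW) / volume
C = (23.8 / 110) / 1.86
C = 0.1163 M

0.1163 M


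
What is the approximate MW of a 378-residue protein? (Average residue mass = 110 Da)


MW = n_residues * 110 Da
MW = 378 * 110
MW = 41580 Da

41580 Da


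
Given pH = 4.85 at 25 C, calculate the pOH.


pOH = 14 - pH
pOH = 14 - 4.85
pOH = 9.15

9.15


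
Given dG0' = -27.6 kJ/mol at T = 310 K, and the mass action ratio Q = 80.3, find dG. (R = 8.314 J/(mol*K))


dG = dG0' + RT * ln(Q) / 1000
dG = -27.6 + 8.314 * 310 * ln(80.3) / 1000
dG = -16.2964 kJ/mol

-16.2964 kJ/mol


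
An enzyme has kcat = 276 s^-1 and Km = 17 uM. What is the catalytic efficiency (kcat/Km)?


Catalytic efficiency = kcat / Km
= 276 / 17
= 16.2353 uM^-1*s^-1

16.2353 uM^-1*s^-1


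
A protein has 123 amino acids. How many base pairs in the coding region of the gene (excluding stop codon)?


Each amino acid = 1 codon = 3 bp
bp = 123 * 3 = 369 bp

369 bp


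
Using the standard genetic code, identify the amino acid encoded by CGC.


Standard genetic code lookup.
Codon CGC -> Arg

Arg


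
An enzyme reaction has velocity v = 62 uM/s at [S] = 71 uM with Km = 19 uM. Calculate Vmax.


Vmax = v * (Km + [S]) / [S]
Vmax = 62 * (19 + 71) / 71
Vmax = 78.5915 uM/s

78.5915 uM/s


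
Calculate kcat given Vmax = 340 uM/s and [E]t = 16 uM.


kcat = Vmax / [E]t
kcat = 340 / 16
kcat = 21.25 s^-1

21.25 s^-1


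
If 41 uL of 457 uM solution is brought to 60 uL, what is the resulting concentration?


C2 = C1 * V1 / V2
C2 = 457 * 41 / 60
C2 = 312.2833 uM

312.2833 uM


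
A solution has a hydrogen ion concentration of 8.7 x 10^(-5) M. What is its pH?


pH = -log10([H+])
pH = -log10(8.7 x 10^(-5))
pH = 4.0605

4.0605


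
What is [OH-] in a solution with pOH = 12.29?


[OH-] = 10^(-pOH)
[OH-] = 10^(-12.29)
[OH-] = 5.129e-13 M

5.129e-13 M


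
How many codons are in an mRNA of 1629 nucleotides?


codons = nucleotides / 3
codons = 1629 / 3 = 543

543


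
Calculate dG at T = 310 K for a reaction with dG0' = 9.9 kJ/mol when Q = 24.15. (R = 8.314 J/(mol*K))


dG = dG0' + RT * ln(Q) / 1000
dG = 9.9 + 8.314 * 310 * ln(24.15) / 1000
dG = 18.107 kJ/mol

18.107 kJ/mol


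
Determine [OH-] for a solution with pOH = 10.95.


[OH-] = 10^(-pOH)
[OH-] = 10^(-10.95)
[OH-] = 1.122e-11 M

1.122e-11 M


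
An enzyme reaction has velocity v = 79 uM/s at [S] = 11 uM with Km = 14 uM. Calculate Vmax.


Vmax = v * (Km + [S]) / [S]
Vmax = 79 * (14 + 11) / 11
Vmax = 179.5455 uM/s

179.5455 uM/s


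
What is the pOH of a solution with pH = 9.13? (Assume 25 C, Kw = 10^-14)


pOH = 14 - pH
pOH = 14 - 9.13
pOH = 4.87

4.87


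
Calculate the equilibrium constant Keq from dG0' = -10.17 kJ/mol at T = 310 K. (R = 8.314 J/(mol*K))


Keq = exp(-dG0 * 1000 / (R * T))
Keq = exp(-(-10.17) * 1000 / (8.314 * 310))
Keq = 51.7244

51.7244


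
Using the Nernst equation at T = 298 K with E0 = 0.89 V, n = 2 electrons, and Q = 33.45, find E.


E = E0 - (RT/nF) * ln(Q)
E = 0.89 - (8.314 * 298 / (2 * 96485)) * ln(33.45)
E = 0.8449 V

0.8449 V


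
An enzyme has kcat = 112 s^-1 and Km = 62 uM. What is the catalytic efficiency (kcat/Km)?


Catalytic efficiency = kcat / Km
= 112 / 62
= 1.8065 uM^-1*s^-1

1.8065 uM^-1*s^-1


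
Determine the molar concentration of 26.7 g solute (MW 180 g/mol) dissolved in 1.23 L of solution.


C = (mass / MW) / volume
C = (26.7 / 180) / 1.23
C = 0.1206 M

0.1206 M


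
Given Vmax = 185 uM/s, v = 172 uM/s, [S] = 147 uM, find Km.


Km = [S] * (Vmax - v) / v
Km = 147 * (185 - 172) / 172
Km = 11.1105 uM

11.1105 uM


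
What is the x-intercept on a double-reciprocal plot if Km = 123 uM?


x-intercept = -1/Km
= -1/123
= -0.0081 1/uM

-0.0081 1/uM
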